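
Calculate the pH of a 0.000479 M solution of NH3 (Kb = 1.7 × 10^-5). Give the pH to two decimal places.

pH = 9.91

NH3 + H2O ⇌ NH4+ + OH-
Kb = [OH-]²/(0.000479 − [OH-]) = 1.7 × 10^-5
The 5% rule fails; solving [OH-]² + Kb·[OH-] − Kb·C₀ = 0 exactly:
[OH-] = [−1.7e-05 + √(1.7e-05² + 3.26e-08)]/2 = 8.21 × 10^-5 M
pOH = 4.09, so pH = 14.00 − pOH = 9.91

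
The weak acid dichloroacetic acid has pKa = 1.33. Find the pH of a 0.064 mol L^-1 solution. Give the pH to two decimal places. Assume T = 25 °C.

pH = 1.44

Cl2CHCOOH ⇌ Cl2CHCOO- + H+
Ka = 10^(−1.33) = 4.68 × 10^-2
Let x = [H+] at equilibrium. Ka = x²/(0.064 − x).
x is not negligible relative to C₀; solve x² + 0.0468·x − 0.003 = 0.
x = [−0.0468 + √(0.0468² + 0.012)]/2 = 3.61 × 10^-2 M
pH = −log[H+] = −log(3.61 × 10^-2) = 1.44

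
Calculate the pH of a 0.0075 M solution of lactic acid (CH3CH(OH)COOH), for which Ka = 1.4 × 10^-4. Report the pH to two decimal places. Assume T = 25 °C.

CH3CH(OH)COOH ⇌ CH3CH(OH)COO- + H+
Ka = [H+]²/(0.0075 − [H+]) = 1.4 × 10^-4
Here C₀/Ka ≈ 53.6, so the small-[H+] approximation fails. Use the quadratic:
[H+] = [−0.00014 + √(0.00014² + 4.2e-06)]/2 = 9.57 × 10^-4 M
pH = −log[H+] = −log(9.57 × 10^-4) = 3.02

pH = 3.02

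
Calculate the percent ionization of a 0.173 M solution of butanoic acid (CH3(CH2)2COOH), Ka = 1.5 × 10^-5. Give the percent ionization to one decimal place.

CH3(CH2)2COOH ⇌ CH3(CH2)2COO- + H+; let x = [H+] at equilibrium.
x ≈ √(Ka·C₀) = √(1.5 × 10^-5 × 0.173) = 1.61 × 10^-3 M
% ionization = x/C₀ × 100% = 1.61 × 10^-3/0.173 × 100% = 0.9%

0.9%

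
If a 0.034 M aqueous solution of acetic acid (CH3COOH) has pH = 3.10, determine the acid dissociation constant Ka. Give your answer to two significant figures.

Ka = 1.9 × 10^-5

[H+] = 10^(-3.10) = 7.94 × 10^-4 M
At equilibrium [HA] = 0.034 − 7.94 × 10^-4 = 3.32 × 10^-2 M
Ka = [H+][A-]/[HA] = (7.94 × 10^-4)² / 3.32 × 10^-2 = 1.9 × 10^-5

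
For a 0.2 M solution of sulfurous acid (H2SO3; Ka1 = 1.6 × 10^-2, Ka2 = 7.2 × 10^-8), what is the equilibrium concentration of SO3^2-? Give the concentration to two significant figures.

7.2 × 10^-8 M

First ionization gives [H+] ≈ [HSO3-] = 4.91 × 10^-2 M.
Second step: Ka2 = [H+][SO3^2-]/[HSO3-] ≈ [SO3^2-] (since [H+] ≈ [HSO3-]).
So [SO3^2-] ≈ Ka2.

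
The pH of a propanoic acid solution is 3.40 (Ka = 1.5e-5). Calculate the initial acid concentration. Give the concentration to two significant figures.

C₀ = 1.1 × 10^-2 M

[H+] = 10^(-3.40) = 3.98 × 10^-4 M = x
Ka = x²/(C₀ − x) ⇒ C₀ = x + x²/Ka
C₀ = 3.98 × 10^-4 + (3.98 × 10^-4)²/(1.5 × 10^-5) = 1.10 × 10^-2 M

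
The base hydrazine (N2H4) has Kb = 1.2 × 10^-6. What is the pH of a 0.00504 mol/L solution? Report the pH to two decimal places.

pH = 9.89

N2H4 + H2O ⇌ N2H5+ + OH-
From the ICE table, Kb = [OH-]²/(0.00504 − [OH-]) = 1.2 × 10^-6.
Neglecting [OH-] in the denominator: [OH-] = √(1.2 × 10^-6 × 0.00504) = 7.78 × 10^-5 M
([OH-]/C₀ = 1.5% < 5%, so the approximation holds.)
pOH = 4.11, so pH = 14.00 − pOH = 9.89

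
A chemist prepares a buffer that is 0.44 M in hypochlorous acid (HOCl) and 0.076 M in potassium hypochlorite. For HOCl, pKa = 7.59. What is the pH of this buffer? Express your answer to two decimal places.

pH = pKa + log([A⁻]/[HA]) = 7.59 + log(0.076/0.44)
pH = 7.59 + (-0.763) = 6.83

pH = 6.83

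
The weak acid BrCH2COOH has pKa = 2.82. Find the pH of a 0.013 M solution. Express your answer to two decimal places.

pH = 2.43

BrCH2COOH ⇌ BrCH2COO- + H+
Ka = 10^(−2.82) = 1.51 × 10^-3
From the ICE table, Ka = x²/(0.013 − x) = 1.51 × 10^-3.
The 5% rule fails; solving x² + Ka·x − Ka·C₀ = 0 exactly:
x = [−0.00151 + √(0.00151² + 7.85e-05)]/2 = 3.74 × 10^-3 M
pH = −log[H+] = −log(3.74 × 10^-3) = 2.43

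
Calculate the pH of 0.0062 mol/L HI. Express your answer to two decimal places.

pH = 2.21

HI is a strong acid and dissociates completely, so [H+] = 0.0062 M.
pH = -log(0.0062) = 2.21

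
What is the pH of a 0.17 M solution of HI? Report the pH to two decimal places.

pH = 0.77

HI is a strong acid and dissociates completely, so [H+] = 0.17 M.
pH = -log(0.17) = 0.77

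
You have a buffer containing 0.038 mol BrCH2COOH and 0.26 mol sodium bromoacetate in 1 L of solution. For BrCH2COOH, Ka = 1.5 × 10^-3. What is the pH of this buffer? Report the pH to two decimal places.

pH = 3.66

pKa = −log(1.5 × 10^-3) = 2.824
Using pH = pKa + log([base]/[acid]) with [base]/[acid] = 0.26/0.038:
pH = 2.824 + (+0.835) = 3.66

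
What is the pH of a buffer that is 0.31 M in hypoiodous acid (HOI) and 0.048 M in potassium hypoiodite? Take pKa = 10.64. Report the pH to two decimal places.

pH = 9.83

Henderson–Hasselbalch: pH = pKa + log([OI-]/[HOI]) = 10.64 + log(0.048/0.31)
pH = 10.64 + (-0.810) = 9.83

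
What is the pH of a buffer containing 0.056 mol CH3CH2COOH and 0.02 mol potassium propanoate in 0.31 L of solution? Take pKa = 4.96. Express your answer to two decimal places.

pH = 4.51

Henderson–Hasselbalch: pH = pKa + log([CH3CH2COO-]/[CH3CH2COOH]) = 4.96 + log(0.02/0.056)
pH = 4.96 + (-0.447) = 4.51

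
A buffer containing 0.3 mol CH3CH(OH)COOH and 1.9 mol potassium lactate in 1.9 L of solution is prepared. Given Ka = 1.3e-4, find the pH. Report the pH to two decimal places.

pH = 4.69

pKa = −log(1.3 × 10^-4) = 3.886
Using pH = pKa + log([base]/[acid]) with [base]/[acid] = 1.9/0.3:
pH = 3.886 + (+0.802) = 4.69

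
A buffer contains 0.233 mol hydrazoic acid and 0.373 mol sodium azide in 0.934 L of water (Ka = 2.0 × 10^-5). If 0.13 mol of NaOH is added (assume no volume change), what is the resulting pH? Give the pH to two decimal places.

OH- converts HN3 to N3-: HN3 → 0.103 mol, N3- → 0.503 mol.
pKa = −log(2.0 × 10^-5) = 4.699
pH = pKa + log(n_N3-/n_HN3) = 4.699 + log(0.503/0.103) = 4.699 + (+0.689)

pH = 5.39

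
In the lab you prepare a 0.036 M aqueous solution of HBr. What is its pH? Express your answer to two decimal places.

pH = 1.44

HBr is a strong acid and dissociates completely, so [H+] = 0.036 M.
pH = -log(0.036) = 1.44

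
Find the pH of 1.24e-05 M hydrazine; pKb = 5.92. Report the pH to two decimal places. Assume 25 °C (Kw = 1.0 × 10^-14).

N2H4 + H2O ⇌ N2H5+ + OH-
Kb = 10^(−5.92) = 1.20 × 10^-6
Kb = [OH-]²/(1.24e-05 − [OH-]) = 1.20 × 10^-6
[OH-] is not negligible relative to C₀; solve [OH-]² + 1.2e-06·[OH-] − 1.49e-11 = 0.
[OH-] = (−Kb + √(Kb² + 4·Kb·C₀))/2 = 3.30 × 10^-6 M
pOH = 5.48, so pH = 14.00 − pOH = 8.52

pH = 8.52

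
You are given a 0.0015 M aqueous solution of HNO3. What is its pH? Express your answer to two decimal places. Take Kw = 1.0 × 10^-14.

HNO3 is a strong acid and dissociates completely, so [H+] = 0.0015 M.
pH = -log(0.0015) = 2.82

pH = 2.82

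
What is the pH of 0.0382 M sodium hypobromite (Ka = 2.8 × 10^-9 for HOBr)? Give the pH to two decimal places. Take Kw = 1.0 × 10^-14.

OBr- is the conjugate base of the weak acid HOBr.
Kb = Kw/Ka = 1.0×10^-14 / 2.8 × 10^-9 = 3.57 × 10^-6
From the ICE table, Kb = [OH-]²/(0.0382 − [OH-]) = 3.57 × 10^-6.
Since Kb ≪ C₀, [OH-] ≈ √(Kb·C₀) = 3.69 × 10^-4 M.
pOH = −log(3.69 × 10^-4) = 3.43; pH = 14.00 − 3.43 = 10.57

pH = 10.57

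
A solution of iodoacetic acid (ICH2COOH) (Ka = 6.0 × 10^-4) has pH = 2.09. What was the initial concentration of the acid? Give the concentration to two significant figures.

C₀ = 1.2 × 10^-1 M

[H+] = 10^(-2.09) = 8.13 × 10^-3 M = x
Ka = x²/(C₀ − x) ⇒ C₀ = x + x²/Ka
C₀ = 8.13 × 10^-3 + (8.13 × 10^-3)²/(6.0 × 10^-4) = 1.18 × 10^-1 M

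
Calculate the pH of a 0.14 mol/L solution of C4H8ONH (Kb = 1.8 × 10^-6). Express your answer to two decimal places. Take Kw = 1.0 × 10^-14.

pH = 10.70

C4H8ONH + H2O ⇌ C4H8ONH2+ + OH-
Kb = [OH-]²/(0.14 − [OH-]) = 1.8 × 10^-6
Since Kb ≪ C₀, [OH-] ≈ √(Kb·C₀) = 5.02 × 10^-4 M.
([OH-]/C₀ = 0.36% < 5%, so the approximation holds.)
pOH = −log(5.02 × 10^-4) = 3.30; pH = 14.00 − 3.30 = 10.70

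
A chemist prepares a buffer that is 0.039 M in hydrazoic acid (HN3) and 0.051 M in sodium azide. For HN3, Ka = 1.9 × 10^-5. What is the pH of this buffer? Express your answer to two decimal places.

pH = 4.84

pKa = −log(1.9 × 10^-5) = 4.721
pH = pKa + log([A⁻]/[HA]) = 4.721 + log(0.051/0.039)
pH = 4.721 + (+0.117) = 4.84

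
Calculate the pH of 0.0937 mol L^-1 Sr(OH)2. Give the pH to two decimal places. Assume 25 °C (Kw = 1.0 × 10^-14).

Sr(OH)2 is a strong base (each formula unit releases 2 OH-); [OH-] = 0.187 M.
pOH = -log(0.187) = 0.73
pH = 14.00 - 0.73 = 13.27

pH = 13.27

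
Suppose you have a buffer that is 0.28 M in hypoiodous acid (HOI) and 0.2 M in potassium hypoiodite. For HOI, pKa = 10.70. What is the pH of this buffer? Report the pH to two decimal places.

pH = 10.55

pH = pKa + log([A⁻]/[HA]) = 10.70 + log(0.2/0.28)
pH = 10.70 + (-0.146) = 10.55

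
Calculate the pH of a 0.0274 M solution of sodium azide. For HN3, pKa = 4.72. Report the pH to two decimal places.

N3- is the conjugate base of the weak acid HN3.
Ka = 10^(−4.72) = 1.91 × 10^-5
Kb = Kw/Ka = 1.0×10^-14 / 1.91 × 10^-5 = 5.24 × 10^-10
From the ICE table, Kb = [OH-]²/(0.0274 − [OH-]) = 5.24 × 10^-10.
Since Kb ≪ C₀, [OH-] ≈ √(Kb·C₀) = 3.79 × 10^-6 M.
Check: 0.014% ionized — well under 5%, approximation valid.
pOH = −log(3.79 × 10^-6) = 5.42; pH = 14.00 − 5.42 = 8.58

pH = 8.58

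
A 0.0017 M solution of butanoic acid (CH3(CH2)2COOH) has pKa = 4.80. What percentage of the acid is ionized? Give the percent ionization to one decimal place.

CH3(CH2)2COOH ⇌ CH3(CH2)2COO- + H+; let x = [H+] at equilibrium.
Ka = 10^(−4.80) = 1.58 × 10^-5
Solve x² + 1.58e-05x − 2.69e-08 = 0 → x = 1.56 × 10^-4 M
% ionization = x/C₀ × 100% = 1.56 × 10^-4/0.0017 × 100% = 9.2%

9.2%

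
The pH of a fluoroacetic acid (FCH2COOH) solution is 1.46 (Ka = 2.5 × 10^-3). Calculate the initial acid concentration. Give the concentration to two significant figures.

[H+] = 10^(-1.46) = 3.47 × 10^-2 M = x
Ka = x²/(C₀ − x) ⇒ C₀ = x + x²/Ka
C₀ = 3.47 × 10^-2 + (3.47 × 10^-2)²/(2.5 × 10^-3) = 5.16 × 10^-1 M

C₀ = 5.2 × 10^-1 M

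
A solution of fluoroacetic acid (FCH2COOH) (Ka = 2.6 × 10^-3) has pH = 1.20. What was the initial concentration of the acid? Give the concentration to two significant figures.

[H+] = 10^(-1.20) = 6.31 × 10^-2 M = x
Ka = x²/(C₀ − x) ⇒ C₀ = x + x²/Ka
C₀ = 6.31 × 10^-2 + (6.31 × 10^-2)²/(2.6 × 10^-3) = 1.59 M

C₀ = 1.6 M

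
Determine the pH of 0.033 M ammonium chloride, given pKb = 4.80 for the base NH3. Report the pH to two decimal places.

pH = 5.34

NH4+ is the conjugate acid of the weak base NH3.
Kb = 10^(−4.80) = 1.58 × 10^-5
Ka = Kw/Kb = 1.0×10^-14 / 1.58 × 10^-5 = 6.33 × 10^-10
From the ICE table, Ka = x²/(0.033 − x) = 6.33 × 10^-10.
Assume x ≪ 0.033: x ≈ √(6.33 × 10^-10 × 0.033) = 4.57 × 10^-6 M
pH = −log(4.57 × 10^-6) = 5.34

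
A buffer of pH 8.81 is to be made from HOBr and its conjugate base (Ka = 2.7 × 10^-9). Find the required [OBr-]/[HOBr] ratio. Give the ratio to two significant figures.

pKa = -log(2.7 × 10^-9) = 8.569
pH = pKa + log(r) ⇒ log(r) = 8.81 − 8.569 = +0.241
r = [OBr-]/[HOBr] = 10^(+0.241) = 1.74

ratio = 1.7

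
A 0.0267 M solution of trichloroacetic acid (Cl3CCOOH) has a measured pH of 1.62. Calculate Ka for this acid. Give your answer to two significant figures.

[H+] = 10^(-1.62) = 2.40 × 10^-2 M
At equilibrium [HA] = 0.0267 − 2.40 × 10^-2 = 2.70 × 10^-3 M
Ka = [H+][A-]/[HA] = (2.40 × 10^-2)² / 2.70 × 10^-3 = 2.1 × 10^-1

Ka = 2.1 × 10^-1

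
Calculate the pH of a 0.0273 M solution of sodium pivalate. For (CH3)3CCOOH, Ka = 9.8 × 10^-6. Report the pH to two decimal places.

(CH3)3CCOO- is the conjugate base of the weak acid (CH3)3CCOOH.
Kb = Kw/Ka = 1.0×10^-14 / 9.8 × 10^-6 = 1.02 × 10^-9
Kb = x²/(0.0273 − x) = 1.02 × 10^-9
Assume x ≪ 0.0273: x ≈ √(1.02 × 10^-9 × 0.0273) = 5.28 × 10^-6 M
(x/C₀ = 0.019% < 5%, so the approximation holds.)
pOH = 5.28, so pH = 14.00 − pOH = 8.72

pH = 8.72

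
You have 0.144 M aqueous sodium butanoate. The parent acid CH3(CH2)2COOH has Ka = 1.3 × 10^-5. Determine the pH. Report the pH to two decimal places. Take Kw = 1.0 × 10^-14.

CH3(CH2)2COO- is the conjugate base of the weak acid CH3(CH2)2COOH.
Kb = Kw/Ka = 1.0×10^-14 / 1.3 × 10^-5 = 7.69 × 10^-10
Let x = [OH-] at equilibrium. Kb = x²/(0.144 − x).
Neglecting x in the denominator: x = √(7.69 × 10^-10 × 0.144) = 1.05 × 10^-5 M
pOH = 4.98, so pH = 14.00 − pOH = 9.02

pH = 9.02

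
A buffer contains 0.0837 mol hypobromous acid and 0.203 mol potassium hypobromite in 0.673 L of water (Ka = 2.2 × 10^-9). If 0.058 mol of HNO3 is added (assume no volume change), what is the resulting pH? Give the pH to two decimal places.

pH = 8.67

After neutralization: n(HOBr) = 0.142 mol, n(OBr-) = 0.145 mol.
pKa = −log(2.2 × 10^-9) = 8.658
pH = pKa + log([A⁻]/[HA]) = 8.658 + log(0.145/0.142) = 8.658 +0.009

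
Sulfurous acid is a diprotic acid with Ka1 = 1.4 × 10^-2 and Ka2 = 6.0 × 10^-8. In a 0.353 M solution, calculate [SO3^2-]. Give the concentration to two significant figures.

First ionization gives [H+] ≈ [HSO3-] = 6.36 × 10^-2 M.
Second step: Ka2 = [H+][SO3^2-]/[HSO3-] ≈ [SO3^2-] (since [H+] ≈ [HSO3-]).
So [SO3^2-] ≈ Ka2.

6.0 × 10^-8 M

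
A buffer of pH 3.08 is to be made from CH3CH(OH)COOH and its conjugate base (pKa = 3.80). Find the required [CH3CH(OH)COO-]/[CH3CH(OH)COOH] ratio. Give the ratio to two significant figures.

pH = pKa + log(r) ⇒ log(r) = 3.08 − 3.80 = -0.72
r = [CH3CH(OH)COO-]/[CH3CH(OH)COOH] = 10^(-0.72) = 0.191

ratio = 0.19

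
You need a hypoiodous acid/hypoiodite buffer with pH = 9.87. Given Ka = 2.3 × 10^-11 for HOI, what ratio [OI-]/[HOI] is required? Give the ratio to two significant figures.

ratio = 0.17

pKa = -log(2.3 × 10^-11) = 10.638
pH = pKa + log(r) ⇒ log(r) = 9.87 − 10.638 = -0.768
r = [OI-]/[HOI] = 10^(-0.768) = 0.171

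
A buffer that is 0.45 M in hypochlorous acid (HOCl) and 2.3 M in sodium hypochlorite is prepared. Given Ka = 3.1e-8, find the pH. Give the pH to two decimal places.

pKa = −log(3.1 × 10^-8) = 7.509
Henderson–Hasselbalch: pH = pKa + log([OCl-]/[HOCl]) = 7.509 + log(2.3/0.45)
pH = 7.509 + (+0.709) = 8.22

pH = 8.22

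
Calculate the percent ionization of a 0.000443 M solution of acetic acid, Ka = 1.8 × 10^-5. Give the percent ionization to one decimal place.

18.2%

CH3COOH ⇌ CH3COO- + H+; let x = [H+] at equilibrium.
Solve x² + 1.8e-05x − 7.97e-09 = 0 → x = 8.07 × 10^-5 M
Fraction ionized = 8.07 × 10^-5 / 0.000443 = 0.1822 → 18.2%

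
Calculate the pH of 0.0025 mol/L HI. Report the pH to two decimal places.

pH = 2.60

HI is a strong acid and dissociates completely, so [H+] = 0.0025 M.
pH = -log(0.0025) = 2.60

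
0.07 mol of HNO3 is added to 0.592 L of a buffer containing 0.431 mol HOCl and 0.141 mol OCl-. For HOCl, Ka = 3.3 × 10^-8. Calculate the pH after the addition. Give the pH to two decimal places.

Added H+ converts OCl- to HOCl: HOCl → 0.501 mol, OCl- → 0.071 mol.
pKa = −log(3.3 × 10^-8) = 7.481
pH = pKa + log([A⁻]/[HA]) = 7.481 + log(0.071/0.501) = 7.481 -0.849

pH = 6.63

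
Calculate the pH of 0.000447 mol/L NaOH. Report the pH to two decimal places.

pH = 10.65

NaOH is a strong base; [OH-] = 0.000447 M.
pOH = -log(0.000447) = 3.35
pH = 14.00 - 3.35 = 10.65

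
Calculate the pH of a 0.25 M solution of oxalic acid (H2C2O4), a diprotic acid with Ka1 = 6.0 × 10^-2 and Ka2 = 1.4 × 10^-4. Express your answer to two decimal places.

Ka1 ≫ Ka2, so treat the first dissociation as the only significant source of H+.
Ka1 = x²/(0.25 − x) = 6.0 × 10^-2
Solving the quadratic: x = (−Ka1 + √(Ka1² + 4·Ka1·C₀))/2 = 9.61 × 10^-2 M
pH = −log(9.61 × 10^-2) = 1.02

pH = 1.02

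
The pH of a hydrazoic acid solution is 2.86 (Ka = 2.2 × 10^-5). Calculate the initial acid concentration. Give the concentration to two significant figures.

C₀ = 8.8 × 10^-2 M

[H+] = 10^(-2.86) = 1.38 × 10^-3 M = x
Ka = x²/(C₀ − x) ⇒ C₀ = x + x²/Ka
C₀ = 1.38 × 10^-3 + (1.38 × 10^-3)²/(2.2 × 10^-5) = 8.79 × 10^-2 M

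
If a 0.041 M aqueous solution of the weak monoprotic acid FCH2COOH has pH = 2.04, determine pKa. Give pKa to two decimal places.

pKa = 2.58

[H+] = 10^(-2.04) = 9.12 × 10^-3 M
At equilibrium [HA] = 0.041 − 9.12 × 10^-3 = 3.19 × 10^-2 M
Ka = [H+][A-]/[HA] = (9.12 × 10^-3)² / 3.19 × 10^-2 = 2.61 × 10^-3
pKa = -log(2.61 × 10^-3) = 2.58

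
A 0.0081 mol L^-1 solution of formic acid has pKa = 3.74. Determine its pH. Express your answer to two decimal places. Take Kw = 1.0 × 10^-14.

HCOOH ⇌ HCOO- + H+
Ka = 10^(−3.74) = 1.82 × 10^-4
From the ICE table, Ka = x²/(0.0081 − x) = 1.82 × 10^-4.
The 5% rule fails; solving x² + Ka·x − Ka·C₀ = 0 exactly:
x = [−0.000182 + √(0.000182² + 5.9e-06)]/2 = 1.13 × 10^-3 M
pH = −log(1.13 × 10^-3) = 2.95

pH = 2.95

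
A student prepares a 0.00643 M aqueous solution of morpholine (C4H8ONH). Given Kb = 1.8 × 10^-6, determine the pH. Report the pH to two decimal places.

pH = 10.03

C4H8ONH + H2O ⇌ C4H8ONH2+ + OH-
Kb = x²/(0.00643 − x) = 1.8 × 10^-6
Neglecting x in the denominator: x = √(1.8 × 10^-6 × 0.00643) = 1.08 × 10^-4 M
pOH = 3.97, so pH = 14.00 − pOH = 10.03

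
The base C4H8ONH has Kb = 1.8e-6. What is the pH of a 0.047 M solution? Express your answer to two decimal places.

pH = 10.46

C4H8ONH + H2O ⇌ C4H8ONH2+ + OH-
Kb = x²/(0.047 − x) = 1.8 × 10^-6
Assume x ≪ 0.047: x ≈ √(1.8 × 10^-6 × 0.047) = 2.91 × 10^-4 M
pOH = 3.54, so pH = 14.00 − pOH = 10.46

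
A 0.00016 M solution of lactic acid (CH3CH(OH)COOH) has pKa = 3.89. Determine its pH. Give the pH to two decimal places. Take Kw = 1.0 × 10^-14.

CH3CH(OH)COOH ⇌ CH3CH(OH)COO- + H+
Ka = 10^(−3.89) = 1.29 × 10^-4
Ka = [H+]²/(0.00016 − [H+]) = 1.29 × 10^-4
The 5% rule fails; solving [H+]² + Ka·[H+] − Ka·C₀ = 0 exactly:
[H+] = (−Ka + √(Ka² + 4·Ka·C₀))/2 = 9.30 × 10^-5 M
pH = −log[H+] = −log(9.30 × 10^-5) = 4.03

pH = 4.03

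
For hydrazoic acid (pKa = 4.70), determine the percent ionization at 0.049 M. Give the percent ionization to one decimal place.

HN3 ⇌ N3- + H+; let x = [H+] at equilibrium.
Ka = 10^(−4.70) = 2.00 × 10^-5
x ≈ √(Ka·C₀) = √(2.00 × 10^-5 × 0.049) = 9.90 × 10^-4 M
Fraction ionized = 9.90 × 10^-4 / 0.049 = 0.0202 → 2.0%

2.0%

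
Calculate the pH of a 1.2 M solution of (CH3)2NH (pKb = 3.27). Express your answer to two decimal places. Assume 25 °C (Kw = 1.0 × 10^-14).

pH = 12.40

(CH3)2NH + H2O ⇌ (CH3)2NH2+ + OH-
Kb = 10^(−3.27) = 5.37 × 10^-4
From the ICE table, Kb = x²/(1.2 − x) = 5.37 × 10^-4.
Assume x ≪ 1.2: x ≈ √(5.37 × 10^-4 × 1.2) = 2.54 × 10^-2 M
(x/C₀ = 2.1% < 5%, so the approximation holds.)
pOH = 1.60, so pH = 14.00 − pOH = 12.40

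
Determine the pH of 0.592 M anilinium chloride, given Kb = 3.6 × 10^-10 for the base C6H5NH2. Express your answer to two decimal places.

pH = 2.39

C6H5NH3+ is the conjugate acid of the weak base C6H5NH2.
Ka = Kw/Kb = 1.0×10^-14 / 3.6 × 10^-10 = 2.78 × 10^-5
From the ICE table, Ka = x²/(0.592 − x) = 2.78 × 10^-5.
Neglecting x in the denominator: x = √(2.78 × 10^-5 × 0.592) = 4.06 × 10^-3 M
(x/C₀ = 0.69% < 5%, so the approximation holds.)
pH = −log(4.06 × 10^-3) = 2.39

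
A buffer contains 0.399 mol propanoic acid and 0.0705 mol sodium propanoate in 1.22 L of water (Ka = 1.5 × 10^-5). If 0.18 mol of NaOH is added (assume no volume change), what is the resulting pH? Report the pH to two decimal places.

After neutralization: n(CH3CH2COOH) = 0.219 mol, n(CH3CH2COO-) = 0.251 mol.
pKa = −log(1.5 × 10^-5) = 4.824
Henderson–Hasselbalch with mole ratio 0.251/0.219: pH = 4.824 + (+0.059)

pH = 4.88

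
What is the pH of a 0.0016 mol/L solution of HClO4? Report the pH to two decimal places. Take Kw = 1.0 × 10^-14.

HClO4 is a strong acid and dissociates completely, so [H+] = 0.0016 M.
pH = -log(0.0016) = 2.80

pH = 2.80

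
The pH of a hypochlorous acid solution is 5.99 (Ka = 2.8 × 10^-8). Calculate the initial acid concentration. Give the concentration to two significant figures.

C₀ = 3.8 × 10^-5 M

[H+] = 10^(-5.99) = 1.02 × 10^-6 M = x
Ka = x²/(C₀ − x) ⇒ C₀ = x + x²/Ka
C₀ = 1.02 × 10^-6 + (1.02 × 10^-6)²/(2.8 × 10^-8) = 3.82 × 10^-5 M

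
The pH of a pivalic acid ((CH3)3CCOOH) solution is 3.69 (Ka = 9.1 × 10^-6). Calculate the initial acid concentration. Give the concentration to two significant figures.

[H+] = 10^(-3.69) = 2.04 × 10^-4 M = x
Ka = x²/(C₀ − x) ⇒ C₀ = x + x²/Ka
C₀ = 2.04 × 10^-4 + (2.04 × 10^-4)²/(9.1 × 10^-6) = 4.78 × 10^-3 M

C₀ = 4.8 × 10^-3 M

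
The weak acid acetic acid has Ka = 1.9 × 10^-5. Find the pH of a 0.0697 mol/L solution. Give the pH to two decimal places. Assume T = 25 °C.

pH = 2.94

CH3COOH ⇌ CH3COO- + H+
From the ICE table, Ka = [H+]²/(0.0697 − [H+]) = 1.9 × 10^-5.
Since Ka ≪ C₀, [H+] ≈ √(Ka·C₀) = 1.15 × 10^-3 M.
Check: 1.7% ionized — well under 5%, approximation valid.
pH = −log[H+] = −log(1.15 × 10^-3) = 2.94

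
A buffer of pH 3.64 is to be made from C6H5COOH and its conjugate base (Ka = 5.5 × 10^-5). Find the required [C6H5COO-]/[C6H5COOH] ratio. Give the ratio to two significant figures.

pKa = -log(5.5 × 10^-5) = 4.260
pH = pKa + log(r) ⇒ log(r) = 3.64 − 4.260 = -0.620
r = [C6H5COO-]/[C6H5COOH] = 10^(-0.620) = 0.24

ratio = 0.24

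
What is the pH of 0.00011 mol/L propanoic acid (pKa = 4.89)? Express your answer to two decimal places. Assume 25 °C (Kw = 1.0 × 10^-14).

CH3CH2COOH ⇌ CH3CH2COO- + H+
Ka = 10^(−4.89) = 1.29 × 10^-5
Ka = [H+]²/(0.00011 − [H+]) = 1.29 × 10^-5
The 5% rule fails; solving [H+]² + Ka·[H+] − Ka·C₀ = 0 exactly:
[H+] = (−Ka + √(Ka² + 4·Ka·C₀))/2 = 3.18 × 10^-5 M
pH = −log(3.18 × 10^-5) = 4.50

pH = 4.50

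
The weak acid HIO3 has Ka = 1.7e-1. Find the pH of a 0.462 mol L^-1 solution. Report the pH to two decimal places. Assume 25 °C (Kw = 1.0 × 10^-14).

HIO3 ⇌ IO3- + H+
From the ICE table, Ka = x²/(0.462 − x) = 1.7 × 10^-1.
Here C₀/Ka ≈ 2.72, so the small-x approximation fails. Use the quadratic:
x = [−0.17 + √(0.17² + 0.314)]/2 = 2.08 × 10^-1 M
pH = −log(2.08 × 10^-1) = 0.68

pH = 0.68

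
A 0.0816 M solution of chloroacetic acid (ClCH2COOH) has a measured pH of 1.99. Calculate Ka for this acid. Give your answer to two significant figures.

[H+] = 10^(-1.99) = 1.02 × 10^-2 M
At equilibrium [HA] = 0.0816 − 1.02 × 10^-2 = 7.14 × 10^-2 M
Ka = [H+][A-]/[HA] = (1.02 × 10^-2)² / 7.14 × 10^-2 = 1.5 × 10^-3

Ka = 1.5 × 10^-3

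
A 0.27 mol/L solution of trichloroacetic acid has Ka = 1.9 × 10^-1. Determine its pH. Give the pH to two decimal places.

Cl3CCOOH ⇌ Cl3CCOO- + H+
Ka = x²/(0.27 − x) = 1.9 × 10^-1
x is not negligible relative to C₀; solve x² + 0.19·x − 0.0513 = 0.
x = (−Ka + √(Ka² + 4·Ka·C₀))/2 = 1.51 × 10^-1 M
pH = −log(1.51 × 10^-1) = 0.82

pH = 0.82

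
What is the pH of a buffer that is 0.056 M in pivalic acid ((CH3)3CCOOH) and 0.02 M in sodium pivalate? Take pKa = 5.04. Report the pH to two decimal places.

pH = 4.59

Henderson–Hasselbalch: pH = pKa + log([(CH3)3CCOO-]/[(CH3)3CCOOH]) = 5.04 + log(0.02/0.056)
pH = 5.04 + (-0.447) = 4.59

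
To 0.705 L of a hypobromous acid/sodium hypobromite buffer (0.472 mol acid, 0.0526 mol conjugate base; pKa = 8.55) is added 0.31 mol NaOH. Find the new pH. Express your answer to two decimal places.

pH = 8.90

After neutralization: n(HOBr) = 0.162 mol, n(OBr-) = 0.363 mol.
Henderson–Hasselbalch with mole ratio 0.363/0.162: pH = 8.55 + (+0.350)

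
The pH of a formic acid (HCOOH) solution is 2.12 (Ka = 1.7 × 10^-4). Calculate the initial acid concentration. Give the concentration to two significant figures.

C₀ = 3.5 × 10^-1 M

[H+] = 10^(-2.12) = 7.59 × 10^-3 M = x
Ka = x²/(C₀ − x) ⇒ C₀ = x + x²/Ka
C₀ = 7.59 × 10^-3 + (7.59 × 10^-3)²/(1.7 × 10^-4) = 3.46 × 10^-1 M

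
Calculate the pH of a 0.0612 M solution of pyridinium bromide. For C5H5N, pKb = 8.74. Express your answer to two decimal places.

pH = 3.24

C5H5NH+ is the conjugate acid of the weak base C5H5N.
Kb = 10^(−8.74) = 1.82 × 10^-9
Ka = Kw/Kb = 1.0×10^-14 / 1.82 × 10^-9 = 5.49 × 10^-6
Ka = [H+]²/(0.0612 − [H+]) = 5.49 × 10^-6
Assume [H+] ≪ 0.0612: [H+] ≈ √(5.49 × 10^-6 × 0.0612) = 5.80 × 10^-4 M
([H+]/C₀ = 0.95% < 5%, so the approximation holds.)
pH = −log(5.80 × 10^-4) = 3.24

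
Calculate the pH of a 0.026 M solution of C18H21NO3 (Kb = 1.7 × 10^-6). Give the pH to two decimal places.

C18H21NO3 + H2O ⇌ C18H22NO3+ + OH-
From the ICE table, Kb = [OH-]²/(0.026 − [OH-]) = 1.7 × 10^-6.
Since Kb ≪ C₀, [OH-] ≈ √(Kb·C₀) = 2.10 × 10^-4 M.
pOH = 3.68, so pH = 14.00 − pOH = 10.32

pH = 10.32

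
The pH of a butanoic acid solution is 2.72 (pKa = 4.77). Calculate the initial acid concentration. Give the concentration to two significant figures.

[H+] = 10^(-2.72) = 1.91 × 10^-3 M = x
Ka = 10^(−4.77) = 1.70 × 10^-5
Ka = x²/(C₀ − x) ⇒ C₀ = x + x²/Ka
C₀ = 1.91 × 10^-3 + (1.91 × 10^-3)²/(1.70 × 10^-5) = 2.17 × 10^-1 M

C₀ = 2.2 × 10^-1 M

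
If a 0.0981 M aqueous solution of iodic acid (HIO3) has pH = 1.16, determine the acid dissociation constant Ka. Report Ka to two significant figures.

[H+] = 10^(-1.16) = 6.92 × 10^-2 M
At equilibrium [HA] = 0.0981 − 6.92 × 10^-2 = 2.89 × 10^-2 M
Ka = [H+][A-]/[HA] = (6.92 × 10^-2)² / 2.89 × 10^-2 = 1.7 × 10^-1

Ka = 1.7 × 10^-1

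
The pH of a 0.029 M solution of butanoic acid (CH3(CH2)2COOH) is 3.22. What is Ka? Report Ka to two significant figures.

[H+] = 10^(-3.22) = 6.03 × 10^-4 M
At equilibrium [HA] = 0.029 − 6.03 × 10^-4 = 2.84 × 10^-2 M
Ka = [H+][A-]/[HA] = (6.03 × 10^-4)² / 2.84 × 10^-2 = 1.3 × 10^-5

Ka = 1.3 × 10^-5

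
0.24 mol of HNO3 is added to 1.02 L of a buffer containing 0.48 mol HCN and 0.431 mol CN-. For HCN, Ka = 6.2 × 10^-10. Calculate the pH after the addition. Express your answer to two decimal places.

pH = 8.63

After neutralization: n(HCN) = 0.72 mol, n(CN-) = 0.191 mol.
pKa = −log(6.2 × 10^-10) = 9.208
pH = pKa + log(n_CN-/n_HCN) = 9.208 + log(0.191/0.72) = 9.208 + (-0.576)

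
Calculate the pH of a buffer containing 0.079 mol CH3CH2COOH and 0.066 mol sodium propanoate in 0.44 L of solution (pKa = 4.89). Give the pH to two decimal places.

Henderson–Hasselbalch: pH = pKa + log([CH3CH2COO-]/[CH3CH2COOH]) = 4.89 + log(0.066/0.079)
pH = 4.89 + (-0.078) = 4.81

pH = 4.81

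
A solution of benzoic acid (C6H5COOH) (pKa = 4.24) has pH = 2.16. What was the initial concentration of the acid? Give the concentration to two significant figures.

[H+] = 10^(-2.16) = 6.92 × 10^-3 M = x
Ka = 10^(−4.24) = 5.75 × 10^-5
Ka = x²/(C₀ − x) ⇒ C₀ = x + x²/Ka
C₀ = 6.92 × 10^-3 + (6.92 × 10^-3)²/(5.75 × 10^-5) = 8.40 × 10^-1 M

C₀ = 8.4 × 10^-1 M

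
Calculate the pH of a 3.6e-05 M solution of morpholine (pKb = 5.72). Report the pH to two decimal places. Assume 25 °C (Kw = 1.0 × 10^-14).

C4H8ONH + H2O ⇌ C4H8ONH2+ + OH-
Kb = 10^(−5.72) = 1.91 × 10^-6
Let x = [OH-] at equilibrium. Kb = x²/(3.6e-05 − x).
The 5% rule fails; solving x² + Kb·x − Kb·C₀ = 0 exactly:
x = [−1.91e-06 + √(1.91e-06² + 2.75e-10)]/2 = 7.39 × 10^-6 M
pOH = 5.13, so pH = 14.00 − pOH = 8.87

pH = 8.87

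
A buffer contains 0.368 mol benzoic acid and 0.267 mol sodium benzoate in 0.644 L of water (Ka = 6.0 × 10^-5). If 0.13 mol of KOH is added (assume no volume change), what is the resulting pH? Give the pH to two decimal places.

OH- converts C6H5COOH to C6H5COO-: C6H5COOH → 0.238 mol, C6H5COO- → 0.397 mol.
pKa = −log(6.0 × 10^-5) = 4.222
pH = pKa + log([A⁻]/[HA]) = 4.222 + log(0.397/0.238) = 4.222 +0.222

pH = 4.44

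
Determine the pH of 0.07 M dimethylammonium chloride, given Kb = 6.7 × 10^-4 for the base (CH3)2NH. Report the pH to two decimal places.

pH = 5.99

(CH3)2NH2+ is the conjugate acid of the weak base (CH3)2NH.
Ka = Kw/Kb = 1.0×10^-14 / 6.7 × 10^-4 = 1.49 × 10^-11
From the ICE table, Ka = [H+]²/(0.07 − [H+]) = 1.49 × 10^-11.
Neglecting [H+] in the denominator: [H+] = √(1.49 × 10^-11 × 0.07) = 1.02 × 10^-6 M
([H+]/C₀ = 0.0015% < 5%, so the approximation holds.)
pH = −log[H+] = −log(1.02 × 10^-6) = 5.99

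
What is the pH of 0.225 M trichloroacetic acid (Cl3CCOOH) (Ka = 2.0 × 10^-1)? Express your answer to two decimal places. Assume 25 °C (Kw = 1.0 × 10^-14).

Cl3CCOOH ⇌ Cl3CCOO- + H+
Ka = x²/(0.225 − x) = 2.0 × 10^-1
x is not negligible relative to C₀; solve x² + 0.2·x − 0.045 = 0.
x = (−Ka + √(Ka² + 4·Ka·C₀))/2 = 1.35 × 10^-1 M
pH = −log(1.35 × 10^-1) = 0.87

pH = 0.87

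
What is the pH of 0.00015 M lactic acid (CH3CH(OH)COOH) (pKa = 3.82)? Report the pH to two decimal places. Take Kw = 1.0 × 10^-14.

pH = 4.03

CH3CH(OH)COOH ⇌ CH3CH(OH)COO- + H+
Ka = 10^(−3.82) = 1.51 × 10^-4
From the ICE table, Ka = [H+]²/(0.00015 − [H+]) = 1.51 × 10^-4.
The 5% rule fails; solving [H+]² + Ka·[H+] − Ka·C₀ = 0 exactly:
[H+] = (−Ka + √(Ka² + 4·Ka·C₀))/2 = 9.29 × 10^-5 M
pH = −log[H+] = −log(9.29 × 10^-5) = 4.03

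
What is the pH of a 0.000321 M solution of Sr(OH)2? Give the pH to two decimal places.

Sr(OH)2 is a strong base (each formula unit releases 2 OH-); [OH-] = 0.000642 M.
pOH = -log(0.000642) = 3.19
pH = 14.00 - 3.19 = 10.81

pH = 10.81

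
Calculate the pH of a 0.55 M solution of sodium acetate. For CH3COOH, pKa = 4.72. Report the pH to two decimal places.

pH = 9.23

CH3COO- is the conjugate base of the weak acid CH3COOH.
Ka = 10^(−4.72) = 1.91 × 10^-5
Kb = Kw/Ka = 1.0×10^-14 / 1.91 × 10^-5 = 5.24 × 10^-10
From the ICE table, Kb = x²/(0.55 − x) = 5.24 × 10^-10.
Since Kb ≪ C₀, x ≈ √(Kb·C₀) = 1.70 × 10^-5 M.
(x/C₀ = 0.0031% < 5%, so the approximation holds.)
pOH = 4.77, so pH = 14.00 − pOH = 9.23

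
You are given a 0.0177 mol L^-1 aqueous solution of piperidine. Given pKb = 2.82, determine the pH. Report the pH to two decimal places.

C5H10NH + H2O ⇌ C5H10NH2+ + OH-
Kb = 10^(−2.82) = 1.51 × 10^-3
From the ICE table, Kb = x²/(0.0177 − x) = 1.51 × 10^-3.
x is not negligible relative to C₀; solve x² + 0.00151·x − 2.67e-05 = 0.
x = (−Kb + √(Kb² + 4·Kb·C₀))/2 = 4.47 × 10^-3 M
pOH = −log(4.47 × 10^-3) = 2.35; pH = 14.00 − 2.35 = 11.65

pH = 11.65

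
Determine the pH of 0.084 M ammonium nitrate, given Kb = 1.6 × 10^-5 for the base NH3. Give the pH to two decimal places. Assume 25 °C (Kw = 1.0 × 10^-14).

NH4+ is the conjugate acid of the weak base NH3.
Ka = Kw/Kb = 1.0×10^-14 / 1.6 × 10^-5 = 6.25 × 10^-10
Let x = [H+] at equilibrium. Ka = x²/(0.084 − x).
Since Ka ≪ C₀, x ≈ √(Ka·C₀) = 7.25 × 10^-6 M.
Check: 0.0086% ionized — well under 5%, approximation valid.
pH = −log(7.25 × 10^-6) = 5.14

pH = 5.14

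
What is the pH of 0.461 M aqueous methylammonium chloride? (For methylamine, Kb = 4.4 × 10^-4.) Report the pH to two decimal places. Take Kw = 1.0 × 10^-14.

CH3NH3+ is the conjugate acid of the weak base CH3NH2.
Ka = Kw/Kb = 1.0×10^-14 / 4.4 × 10^-4 = 2.27 × 10^-11
Let x = [H+] at equilibrium. Ka = x²/(0.461 − x).
Assume x ≪ 0.461: x ≈ √(2.27 × 10^-11 × 0.461) = 3.23 × 10^-6 M
pH = −log[H+] = −log(3.23 × 10^-6) = 5.49

pH = 5.49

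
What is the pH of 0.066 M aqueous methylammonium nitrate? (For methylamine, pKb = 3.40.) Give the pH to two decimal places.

pH = 5.89

CH3NH3+ is the conjugate acid of the weak base CH3NH2.
Kb = 10^(−3.40) = 3.98 × 10^-4
Ka = Kw/Kb = 1.0×10^-14 / 3.98 × 10^-4 = 2.51 × 10^-11
From the ICE table, Ka = [H+]²/(0.066 − [H+]) = 2.51 × 10^-11.
Since Ka ≪ C₀, [H+] ≈ √(Ka·C₀) = 1.29 × 10^-6 M.
pH = −log[H+] = −log(1.29 × 10^-6) = 5.89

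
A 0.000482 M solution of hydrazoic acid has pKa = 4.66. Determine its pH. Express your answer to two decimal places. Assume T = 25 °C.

pH = 4.03

HN3 ⇌ N3- + H+
Ka = 10^(−4.66) = 2.19 × 10^-5
From the ICE table, Ka = [H+]²/(0.000482 − [H+]) = 2.19 × 10^-5.
The 5% rule fails; solving [H+]² + Ka·[H+] − Ka·C₀ = 0 exactly:
[H+] = (−Ka + √(Ka² + 4·Ka·C₀))/2 = 9.24 × 10^-5 M
pH = −log(9.24 × 10^-5) = 4.03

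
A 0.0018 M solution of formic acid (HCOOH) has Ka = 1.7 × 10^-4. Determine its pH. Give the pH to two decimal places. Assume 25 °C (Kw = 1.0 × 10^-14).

pH = 3.32

HCOOH ⇌ HCOO- + H+
From the ICE table, Ka = x²/(0.0018 − x) = 1.7 × 10^-4.
The 5% rule fails; solving x² + Ka·x − Ka·C₀ = 0 exactly:
x = [−0.00017 + √(0.00017² + 1.22e-06)]/2 = 4.75 × 10^-4 M
pH = −log[H+] = −log(4.75 × 10^-4) = 3.32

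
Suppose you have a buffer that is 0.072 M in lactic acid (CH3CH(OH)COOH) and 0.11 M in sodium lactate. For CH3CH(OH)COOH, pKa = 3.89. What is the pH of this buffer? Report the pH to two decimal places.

pH = pKa + log([A⁻]/[HA]) = 3.89 + log(0.11/0.072)
pH = 3.89 + (+0.184) = 4.07

pH = 4.07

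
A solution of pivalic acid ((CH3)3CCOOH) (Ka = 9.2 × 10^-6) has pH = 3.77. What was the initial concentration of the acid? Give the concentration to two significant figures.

[H+] = 10^(-3.77) = 1.70 × 10^-4 M = x
Ka = x²/(C₀ − x) ⇒ C₀ = x + x²/Ka
C₀ = 1.70 × 10^-4 + (1.70 × 10^-4)²/(9.2 × 10^-6) = 3.31 × 10^-3 M

C₀ = 3.3 × 10^-3 M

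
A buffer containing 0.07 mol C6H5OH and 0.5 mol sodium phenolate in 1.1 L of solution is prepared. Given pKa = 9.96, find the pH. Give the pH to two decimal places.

Henderson–Hasselbalch: pH = pKa + log([C6H5O-]/[C6H5OH]) = 9.96 + log(0.5/0.07)
pH = 9.96 + (+0.854) = 10.81

pH = 10.81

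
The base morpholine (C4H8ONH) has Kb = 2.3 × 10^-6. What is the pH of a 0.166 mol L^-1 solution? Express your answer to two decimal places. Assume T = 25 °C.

pH = 10.79

C4H8ONH + H2O ⇌ C4H8ONH2+ + OH-
From the ICE table, Kb = [OH-]²/(0.166 − [OH-]) = 2.3 × 10^-6.
Since Kb ≪ C₀, [OH-] ≈ √(Kb·C₀) = 6.18 × 10^-4 M.
pOH = −log(6.18 × 10^-4) = 3.21; pH = 14.00 − 3.21 = 10.79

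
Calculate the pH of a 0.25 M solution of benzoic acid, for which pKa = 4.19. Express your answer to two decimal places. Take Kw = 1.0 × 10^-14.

C6H5COOH ⇌ C6H5COO- + H+
Ka = 10^(−4.19) = 6.46 × 10^-5
From the ICE table, Ka = [H+]²/(0.25 − [H+]) = 6.46 × 10^-5.
Assume [H+] ≪ 0.25: [H+] ≈ √(6.46 × 10^-5 × 0.25) = 4.02 × 10^-3 M
Check: 1.6% ionized — well under 5%, approximation valid.
pH = −log(4.02 × 10^-3) = 2.40

pH = 2.40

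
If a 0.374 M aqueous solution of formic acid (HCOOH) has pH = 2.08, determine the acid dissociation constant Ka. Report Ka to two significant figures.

[H+] = 10^(-2.08) = 8.32 × 10^-3 M
At equilibrium [HA] = 0.374 − 8.32 × 10^-3 = 3.66 × 10^-1 M
Ka = [H+][A-]/[HA] = (8.32 × 10^-3)² / 3.66 × 10^-1 = 1.9 × 10^-4

Ka = 1.9 × 10^-4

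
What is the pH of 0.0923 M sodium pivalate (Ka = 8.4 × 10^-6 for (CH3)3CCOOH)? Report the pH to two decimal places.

(CH3)3CCOO- is the conjugate base of the weak acid (CH3)3CCOOH.
Kb = Kw/Ka = 1.0×10^-14 / 8.4 × 10^-6 = 1.19 × 10^-9
From the ICE table, Kb = [OH-]²/(0.0923 − [OH-]) = 1.19 × 10^-9.
Neglecting [OH-] in the denominator: [OH-] = √(1.19 × 10^-9 × 0.0923) = 1.05 × 10^-5 M
Check: 0.011% ionized — well under 5%, approximation valid.
pOH = 4.98, so pH = 14.00 − pOH = 9.02

pH = 9.02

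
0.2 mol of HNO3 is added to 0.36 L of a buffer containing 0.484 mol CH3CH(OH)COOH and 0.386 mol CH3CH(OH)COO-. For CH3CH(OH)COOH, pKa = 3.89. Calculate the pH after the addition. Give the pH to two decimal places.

After neutralization: n(CH3CH(OH)COOH) = 0.684 mol, n(CH3CH(OH)COO-) = 0.186 mol.
pH = pKa + log([A⁻]/[HA]) = 3.89 + log(0.186/0.684) = 3.89 -0.566

pH = 3.32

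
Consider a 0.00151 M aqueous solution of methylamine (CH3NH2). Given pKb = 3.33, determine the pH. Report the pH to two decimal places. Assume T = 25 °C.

pH = 10.81

CH3NH2 + H2O ⇌ CH3NH3+ + OH-
Kb = 10^(−3.33) = 4.68 × 10^-4
Kb = x²/(0.00151 − x) = 4.68 × 10^-4
Here C₀/Kb ≈ 3.23, so the small-x approximation fails. Use the quadratic:
x = (−Kb + √(Kb² + 4·Kb·C₀))/2 = 6.39 × 10^-4 M
pOH = 3.19, so pH = 14.00 − pOH = 10.81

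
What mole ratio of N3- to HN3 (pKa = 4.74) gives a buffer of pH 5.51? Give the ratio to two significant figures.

pH = pKa + log(r) ⇒ log(r) = 5.51 − 4.74 = +0.77
r = [N3-]/[HN3] = 10^(+0.77) = 5.89

ratio = 5.9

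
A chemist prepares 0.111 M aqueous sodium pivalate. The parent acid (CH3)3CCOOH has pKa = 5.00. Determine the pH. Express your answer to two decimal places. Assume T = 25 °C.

(CH3)3CCOO- is the conjugate base of the weak acid (CH3)3CCOOH.
Ka = 10^(−5.00) = 1.00 × 10^-5
Kb = Kw/Ka = 1.0×10^-14 / 1.00 × 10^-5 = 1.00 × 10^-9
Kb = [OH-]²/(0.111 − [OH-]) = 1.00 × 10^-9
Since Kb ≪ C₀, [OH-] ≈ √(Kb·C₀) = 1.05 × 10^-5 M.
pOH = 4.98, so pH = 14.00 − pOH = 9.02

pH = 9.02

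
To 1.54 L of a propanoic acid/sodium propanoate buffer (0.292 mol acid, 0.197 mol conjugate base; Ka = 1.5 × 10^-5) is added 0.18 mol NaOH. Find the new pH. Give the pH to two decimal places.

pH = 5.35

After neutralization: n(CH3CH2COOH) = 0.112 mol, n(CH3CH2COO-) = 0.377 mol.
pKa = −log(1.5 × 10^-5) = 4.824
Henderson–Hasselbalch with mole ratio 0.377/0.112: pH = 4.824 + (+0.527)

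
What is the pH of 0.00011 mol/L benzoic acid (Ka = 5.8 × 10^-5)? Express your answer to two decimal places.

C6H5COOH ⇌ C6H5COO- + H+
From the ICE table, Ka = x²/(0.00011 − x) = 5.8 × 10^-5.
The 5% rule fails; solving x² + Ka·x − Ka·C₀ = 0 exactly:
x = (−Ka + √(Ka² + 4·Ka·C₀))/2 = 5.60 × 10^-5 M
pH = −log(5.60 × 10^-5) = 4.25

pH = 4.25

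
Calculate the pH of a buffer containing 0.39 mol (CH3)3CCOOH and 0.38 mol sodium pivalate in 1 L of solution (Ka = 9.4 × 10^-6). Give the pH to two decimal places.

pH = 5.02

pKa = −log(9.4 × 10^-6) = 5.027
Henderson–Hasselbalch: pH = pKa + log([(CH3)3CCOO-]/[(CH3)3CCOOH]) = 5.027 + log(0.38/0.39)
pH = 5.027 + (-0.011) = 5.02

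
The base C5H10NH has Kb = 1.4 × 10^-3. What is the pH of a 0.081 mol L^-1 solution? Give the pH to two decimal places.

C5H10NH + H2O ⇌ C5H10NH2+ + OH-
Kb = x²/(0.081 − x) = 1.4 × 10^-3
The 5% rule fails; solving x² + Kb·x − Kb·C₀ = 0 exactly:
x = [−0.0014 + √(0.0014² + 0.000454)]/2 = 9.97 × 10^-3 M
pOH = 2.00, so pH = 14.00 − pOH = 12.00

pH = 12.00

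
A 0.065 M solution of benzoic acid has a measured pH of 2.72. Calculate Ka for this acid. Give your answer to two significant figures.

[H+] = 10^(-2.72) = 1.91 × 10^-3 M
At equilibrium [HA] = 0.065 − 1.91 × 10^-3 = 6.31 × 10^-2 M
Ka = [H+][A-]/[HA] = (1.91 × 10^-3)² / 6.31 × 10^-2 = 5.8 × 10^-5

Ka = 5.8 × 10^-5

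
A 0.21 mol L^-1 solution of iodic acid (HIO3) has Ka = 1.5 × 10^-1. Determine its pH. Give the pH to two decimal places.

pH = 0.93

HIO3 ⇌ IO3- + H+
Ka = [H+]²/(0.21 − [H+]) = 1.5 × 10^-1
Here C₀/Ka ≈ 1.4, so the small-[H+] approximation fails. Use the quadratic:
[H+] = (−Ka + √(Ka² + 4·Ka·C₀))/2 = 1.18 × 10^-1 M
pH = −log[H+] = −log(1.18 × 10^-1) = 0.93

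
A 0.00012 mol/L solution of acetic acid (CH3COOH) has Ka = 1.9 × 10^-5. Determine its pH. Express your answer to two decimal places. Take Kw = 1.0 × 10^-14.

CH3COOH ⇌ CH3COO- + H+
Ka = x²/(0.00012 − x) = 1.9 × 10^-5
x is not negligible relative to C₀; solve x² + 1.9e-05·x − 2.28e-09 = 0.
x = (−Ka + √(Ka² + 4·Ka·C₀))/2 = 3.92 × 10^-5 M
pH = −log[H+] = −log(3.92 × 10^-5) = 4.41

pH = 4.41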